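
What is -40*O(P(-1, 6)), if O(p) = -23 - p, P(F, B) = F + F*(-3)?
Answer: 1000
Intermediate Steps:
P(F, B) = -2*F (P(F, B) = F - 3*F = -2*F)
-40*O(P(-1, 6)) = -40*(-23 - (-2)*(-1)) = -40*(-23 - 1*2) = -40*(-23 - 2) = -40*(-25) = 1000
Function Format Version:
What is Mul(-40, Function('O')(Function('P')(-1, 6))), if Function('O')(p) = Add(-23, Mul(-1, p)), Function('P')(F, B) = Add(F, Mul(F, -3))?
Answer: 1000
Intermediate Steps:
Function('P')(F, B) = Mul(-2, F) (Function('P')(F, B) = Add(F, Mul(-3, F)) = Mul(-2, F))
Mul(-40, Function('O')(Function('P')(-1, 6))) = Mul(-40, Add(-23, Mul(-1, Mul(-2, -1)))) = Mul(-40, Add(-23, Mul(-1, 2))) = Mul(-40, Add(-23, -2)) = Mul(-40, -25) = 1000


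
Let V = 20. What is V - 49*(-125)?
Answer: 6145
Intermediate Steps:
V - 49*(-125) = 20 - 49*(-125) = 20 + 6125 = 6145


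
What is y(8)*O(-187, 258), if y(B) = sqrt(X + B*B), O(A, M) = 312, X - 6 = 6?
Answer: 624*sqrt(19) ≈ 2720.0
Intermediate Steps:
X = 12 (X = 6 + 6 = 12)
y(B) = sqrt(12 + B**2) (y(B) = sqrt(12 + B*B) = sqrt(12 + B**2))
y(8)*O(-187, 258) = sqrt(12 + 8**2)*312 = sqrt(12 + 64)*312 = sqrt(76)*312 = (2*sqrt(19))*312 = 624*sqrt(19)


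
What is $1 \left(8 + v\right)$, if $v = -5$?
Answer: $3$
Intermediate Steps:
$1 \left(8 + v\right) = 1 \left(8 - 5\right) = 1 \cdot 3 = 3$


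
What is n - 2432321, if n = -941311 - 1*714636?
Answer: -4088268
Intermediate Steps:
n = -1655947 (n = -941311 - 714636 = -1655947)
n - 2432321 = -1655947 - 2432321 = -4088268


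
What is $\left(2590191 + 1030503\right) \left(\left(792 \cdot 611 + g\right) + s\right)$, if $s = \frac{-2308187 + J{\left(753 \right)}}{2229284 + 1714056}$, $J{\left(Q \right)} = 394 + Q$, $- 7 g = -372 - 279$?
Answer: $\frac{345521736719207202}{197167} \approx 1.7524 \cdot 10^{12}$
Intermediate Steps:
$g = 93$ ($g = - \frac{-372 - 279}{7} = \left(- \frac{1}{7}\right) \left(-651\right) = 93$)
$s = - \frac{115352}{197167}$ ($s = \frac{-2308187 + \left(394 + 753\right)}{2229284 + 1714056} = \frac{-2308187 + 1147}{3943340} = \left(-2307040\right) \frac{1}{3943340} = - \frac{115352}{197167} \approx -0.58505$)
$\left(2590191 + 1030503\right) \left(\left(792 \cdot 611 + g\right) + s\right) = \left(2590191 + 1030503\right) \left(\left(792 \cdot 611 + 93\right) - \frac{115352}{197167}\right) = 3620694 \left(\left(483912 + 93\right) - \frac{115352}{197167}\right) = 3620694 \left(484005 - \frac{115352}{197167}\right) = 3620694 \cdot \frac{95429698483}{197167} = \frac{345521736719207202}{197167}$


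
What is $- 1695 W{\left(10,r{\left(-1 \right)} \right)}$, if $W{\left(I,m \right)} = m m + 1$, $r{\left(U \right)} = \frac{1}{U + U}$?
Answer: $- \frac{8475}{4} \approx -2118.8$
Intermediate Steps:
$r{\left(U \right)} = \frac{1}{2 U}$
$W{\left(I,m \right)} = 1 + m^{2}$ ($W{\left(I,m \right)} = m^{2} + 1 = 1 + m^{2}$)
$- 1695 W{\left(10,r{\left(-1 \right)} \right)} = - 1695 \left(1 + \left(\frac{1}{2 \left(-1\right)}\right)^{2}\right) = - 1695 \left(1 + \left(\frac{1}{2} \left(-1\right)\right)^{2}\right) = - 1695 \left(1 + \left(- \frac{1}{2}\right)^{2}\right) = - 1695 \left(1 + \frac{1}{4}\right) = \left(-1695\right) \frac{5}{4} = - \frac{8475}{4}$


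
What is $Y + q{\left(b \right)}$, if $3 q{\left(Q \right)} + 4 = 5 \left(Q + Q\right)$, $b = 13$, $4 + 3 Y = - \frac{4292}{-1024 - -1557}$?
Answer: $\frac{60734}{1599} \approx 37.982$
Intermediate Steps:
$Y = - \frac{6424}{1599}$ ($Y = - \frac{4}{3} + \frac{\left(-4292\right) \frac{1}{-1024 - -1557}}{3} = - \frac{4}{3} + \frac{\left(-4292\right) \frac{1}{-1024 + 1557}}{3} = - \frac{4}{3} + \frac{\left(-4292\right) \frac{1}{533}}{3} = - \frac{4}{3} + \frac{1}{3} \left(- \frac{4292}{533}\right) = - \frac{4}{3} - \frac{4292}{1599} = - \frac{6424}{1599} \approx -4.0175$)
$q{\left(Q \right)} = - \frac{4}{3} + \frac{10 Q}{3}$ ($q{\left(Q \right)} = - \frac{4}{3} + \frac{5 \left(Q + Q\right)}{3} = - \frac{4}{3} + \frac{5 \cdot 2 Q}{3} = - \frac{4}{3} + \frac{10 Q}{3}$)
$Y + q{\left(b \right)} = - \frac{6424}{1599} + \left(- \frac{4}{3} + \frac{10}{3} \cdot 13\right) = - \frac{6424}{1599} + \left(- \frac{4}{3} + \frac{130}{3}\right) = - \frac{6424}{1599} + 42 = \frac{60734}{1599}$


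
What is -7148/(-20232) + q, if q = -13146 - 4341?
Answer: -88447459/5058 ≈ -17487.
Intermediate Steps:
q = -17487
-7148/(-20232) + q = -7148/(-20232) - 17487 = -7148*(-1/20232) - 17487 = 1787/5058 - 17487 = -88447459/5058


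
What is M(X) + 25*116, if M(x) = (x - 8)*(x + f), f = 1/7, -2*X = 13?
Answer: 83781/28 ≈ 2992.2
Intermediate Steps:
X = -13/2 (X = -½*13 = -13/2 ≈ -6.5000)
f = ⅐ ≈ 0.14286
M(x) = (-8 + x)*(⅐ + x) (M(x) = (x - 8)*(x + ⅐) = (-8 + x)*(⅐ + x))
M(X) + 25*116 = (-8/7 + (-13/2)² - 55/7*(-13/2)) + 25*116 = (-8/7 + 169/4 + 715/14) + 2900 = 2581/28 + 2900 = 83781/28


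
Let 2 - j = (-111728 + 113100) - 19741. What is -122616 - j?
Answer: -140987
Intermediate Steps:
j = 18371 (j = 2 - ((-111728 + 113100) - 19741) = 2 - (1372 - 19741) = 2 - 1*(-18369) = 2 + 18369 = 18371)
-122616 - j = -122616 - 1*18371 = -122616 - 18371 = -140987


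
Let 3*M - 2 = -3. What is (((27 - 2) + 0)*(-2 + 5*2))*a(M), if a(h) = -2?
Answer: -400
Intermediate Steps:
M = -⅓ (M = ⅔ + (⅓)*(-3) = ⅔ - 1 = -⅓ ≈ -0.33333)
(((27 - 2) + 0)*(-2 + 5*2))*a(M) = (((27 - 2) + 0)*(-2 + 5*2))*(-2) = ((25 + 0)*(-2 + 10))*(-2) = (25*8)*(-2) = 200*(-2) = -400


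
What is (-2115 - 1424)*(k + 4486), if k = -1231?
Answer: -11519445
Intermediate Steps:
(-2115 - 1424)*(k + 4486) = (-2115 - 1424)*(-1231 + 4486) = -3539*3255 = -11519445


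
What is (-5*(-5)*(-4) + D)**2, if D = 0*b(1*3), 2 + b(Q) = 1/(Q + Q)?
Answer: 10000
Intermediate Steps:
b(Q) = -2 + 1/(2*Q) (b(Q) = -2 + 1/(Q + Q) = -2 + 1/(2*Q))
D = 0 (D = 0*(-2 + 1/(2*((1*3)))) = 0*(-2 + (1/2)/3) = 0*(-2 + (1/2)*(1/3)) = 0*(-2 + 1/6) = 0*(-11/6) = 0)
(-5*(-5)*(-4) + D)**2 = (-5*(-5)*(-4) + 0)**2 = (25*(-4) + 0)**2 = (-100 + 0)**2 = (-100)**2 = 10000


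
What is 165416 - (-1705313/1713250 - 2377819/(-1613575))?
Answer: 18291366318446889/110578294750 ≈ 1.6542e+5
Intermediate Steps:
165416 - (-1705313/1713250 - 2377819/(-1613575)) = 165416 - (-1705313*1/1713250 - 2377819*(-1/1613575)) = 165416 - (-1705313/1713250 + 2377819/1613575) = 165416 - 1*52885919111/110578294750 = 165416 - 52885919111/110578294750 = 18291366318446889/110578294750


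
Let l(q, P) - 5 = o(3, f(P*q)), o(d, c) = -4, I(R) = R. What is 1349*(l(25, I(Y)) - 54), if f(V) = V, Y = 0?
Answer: -71497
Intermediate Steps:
l(q, P) = 1 (l(q, P) = 5 - 4 = 1)
1349*(l(25, I(Y)) - 54) = 1349*(1 - 54) = 1349*(-53) = -71497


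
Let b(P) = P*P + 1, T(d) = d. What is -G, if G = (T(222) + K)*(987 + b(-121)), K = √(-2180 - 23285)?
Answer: -3469638 - 15629*I*√25465 ≈ -3.4696e+6 - 2.494e+6*I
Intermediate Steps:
K = I*√25465 (K = √(-25465) = I*√25465 ≈ 159.58*I)
b(P) = 1 + P² (b(P) = P² + 1 = 1 + P²)
G = 3469638 + 15629*I*√25465 (G = (222 + I*√25465)*(987 + (1 + (-121)²)) = (222 + I*√25465)*(987 + (1 + 14641)) = (222 + I*√25465)*(987 + 14642) = (222 + I*√25465)*15629 = 3469638 + 15629*I*√25465 ≈ 3.4696e+6 + 2.494e+6*I)
-G = -(3469638 + 15629*I*√25465) = -3469638 - 15629*I*√25465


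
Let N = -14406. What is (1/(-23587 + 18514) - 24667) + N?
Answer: -198217330/5073 ≈ -39073.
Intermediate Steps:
(1/(-23587 + 18514) - 24667) + N = (1/(-23587 + 18514) - 24667) - 14406 = (1/(-5073) - 24667) - 14406 = (-1/5073 - 24667) - 14406 = -125135692/5073 - 14406 = -198217330/5073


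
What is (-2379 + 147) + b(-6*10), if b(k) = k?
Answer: -2292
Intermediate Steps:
(-2379 + 147) + b(-6*10) = (-2379 + 147) - 6*10 = -2232 - 60 = -2292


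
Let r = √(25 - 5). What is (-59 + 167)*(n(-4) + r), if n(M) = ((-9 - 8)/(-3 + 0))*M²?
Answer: 9792 + 216*√5 ≈ 10275.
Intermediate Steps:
r = 2*√5 (r = √20 = 2*√5 ≈ 4.4721)
n(M) = 17*M²/3 (n(M) = (-17/(-3))*M² = (-17*(-⅓))*M² = 17*M²/3)
(-59 + 167)*(n(-4) + r) = (-59 + 167)*((17/3)*(-4)² + 2*√5) = 108*((17/3)*16 + 2*√5) = 108*(272/3 + 2*√5) = 9792 + 216*√5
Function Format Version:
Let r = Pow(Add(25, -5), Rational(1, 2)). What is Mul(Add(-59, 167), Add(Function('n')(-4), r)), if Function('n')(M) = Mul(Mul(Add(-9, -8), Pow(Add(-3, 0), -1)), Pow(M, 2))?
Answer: Add(9792, Mul(216, Pow(5, Rational(1, 2)))) ≈ 10275.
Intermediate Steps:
r = Mul(2, Pow(5, Rational(1, 2))) (r = Pow(20, Rational(1, 2)) = Mul(2, Pow(5, Rational(1, 2))) ≈ 4.4721)
Function('n')(M) = Mul(Rational(17, 3), Pow(M, 2)) (Function('n')(M) = Mul(Mul(-17, Pow(-3, -1)), Pow(M, 2)) = Mul(Mul(-17, Rational(-1, 3)), Pow(M, 2)) = Mul(Rational(17, 3), Pow(M, 2)))
Mul(Add(-59, 167), Add(Function('n')(-4), r)) = Mul(Add(-59, 167), Add(Mul(Rational(17, 3), Pow(-4, 2)), Mul(2, Pow(5, Rational(1, 2))))) = Mul(108, Add(Mul(Rational(17, 3), 16), Mul(2, Pow(5, Rational(1, 2))))) = Mul(108, Add(Rational(272, 3), Mul(2, Pow(5, Rational(1, 2))))) = Add(9792, Mul(216, Pow(5, Rational(1, 2))))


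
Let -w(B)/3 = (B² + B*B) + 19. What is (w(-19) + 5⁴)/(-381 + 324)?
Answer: 1598/57 ≈ 28.035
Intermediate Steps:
w(B) = -57 - 6*B² (w(B) = -3*((B² + B*B) + 19) = -3*((B² + B²) + 19) = -3*(2*B² + 19) = -3*(19 + 2*B²) = -57 - 6*B²)
(w(-19) + 5⁴)/(-381 + 324) = ((-57 - 6*(-19)²) + 5⁴)/(-381 + 324) = ((-57 - 6*361) + 625)/(-57) = ((-57 - 2166) + 625)*(-1/57) = (-2223 + 625)*(-1/57) = -1598*(-1/57) = 1598/57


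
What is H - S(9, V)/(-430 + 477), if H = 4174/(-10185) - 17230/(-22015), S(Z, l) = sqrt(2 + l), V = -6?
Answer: 341212/915195 - 2*I/47 ≈ 0.37283 - 0.042553*I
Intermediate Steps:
H = 341212/915195 (H = 4174*(-1/10185) - 17230*(-1/22015) = -4174/10185 + 3446/4403 = 341212/915195 ≈ 0.37283)
H - S(9, V)/(-430 + 477) = 341212/915195 - sqrt(2 - 6)/(-430 + 477) = 341212/915195 - sqrt(-4)/47 = 341212/915195 - 2*I/47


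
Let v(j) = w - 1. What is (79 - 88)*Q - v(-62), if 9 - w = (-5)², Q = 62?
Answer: -541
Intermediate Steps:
w = -16 (w = 9 - 1*(-5)² = 9 - 1*25 = 9 - 25 = -16)
v(j) = -17 (v(j) = -16 - 1 = -17)
(79 - 88)*Q - v(-62) = (79 - 88)*62 - 1*(-17) = -9*62 + 17 = -558 + 17 = -541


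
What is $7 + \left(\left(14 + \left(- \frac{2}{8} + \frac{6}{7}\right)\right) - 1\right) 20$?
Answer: $\frac{1954}{7} \approx 279.14$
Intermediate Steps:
$7 + \left(\left(14 + \left(- \frac{2}{8} + \frac{6}{7}\right)\right) - 1\right) 20 = 7 + \left(\left(14 + \left(\left(-2\right) \frac{1}{8} + 6 \cdot \frac{1}{7}\right)\right) - 1\right) 20 = 7 + \left(\left(14 + \left(- \frac{1}{4} + \frac{6}{7}\right)\right) - 1\right) 20 = 7 + \left(\left(14 + \frac{17}{28}\right) - 1\right) 20 = 7 + \left(\frac{409}{28} - 1\right) 20 = 7 + \frac{381}{28} \cdot 20 = 7 + \frac{1905}{7} = \frac{1954}{7}$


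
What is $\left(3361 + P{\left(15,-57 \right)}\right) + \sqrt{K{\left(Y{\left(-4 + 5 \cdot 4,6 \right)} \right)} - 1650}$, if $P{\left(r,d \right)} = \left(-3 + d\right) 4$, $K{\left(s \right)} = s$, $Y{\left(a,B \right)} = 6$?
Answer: $3121 + 2 i \sqrt{411} \approx 3121.0 + 40.546 i$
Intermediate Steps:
$P{\left(r,d \right)} = -12 + 4 d$
$\left(3361 + P{\left(15,-57 \right)}\right) + \sqrt{K{\left(Y{\left(-4 + 5 \cdot 4,6 \right)} \right)} - 1650} = \left(3361 + \left(-12 + 4 \left(-57\right)\right)\right) + \sqrt{6 - 1650} = \left(3361 - 240\right) + \sqrt{-1644} = \left(3361 - 240\right) + 2 i \sqrt{411} = 3121 + 2 i \sqrt{411}$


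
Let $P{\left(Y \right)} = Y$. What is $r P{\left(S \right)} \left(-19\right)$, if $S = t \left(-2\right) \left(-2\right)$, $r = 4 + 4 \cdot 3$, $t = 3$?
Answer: $-3648$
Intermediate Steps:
$r = 16$ ($r = 4 + 12 = 16$)
$S = 12$ ($S = 3 \left(-2\right) \left(-2\right) = \left(-6\right) \left(-2\right) = 12$)
$r P{\left(S \right)} \left(-19\right) = 16 \cdot 12 \left(-19\right) = 192 \left(-19\right) = -3648$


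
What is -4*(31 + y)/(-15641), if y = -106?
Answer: -300/15641 ≈ -0.019180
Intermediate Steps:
-4*(31 + y)/(-15641) = -4*(31 - 106)/(-15641) = -4*(-75)*(-1/15641) = 300*(-1/15641) = -300/15641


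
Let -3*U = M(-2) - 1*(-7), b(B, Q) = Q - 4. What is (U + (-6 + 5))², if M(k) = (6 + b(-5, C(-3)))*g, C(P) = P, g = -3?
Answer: 169/9 ≈ 18.778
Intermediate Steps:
b(B, Q) = -4 + Q
M(k) = 3 (M(k) = (6 + (-4 - 3))*(-3) = (6 - 7)*(-3) = -1*(-3) = 3)
U = -10/3 (U = -(3 - 1*(-7))/3 = -(3 + 7)/3 = -⅓*10 = -10/3 ≈ -3.3333)
(U + (-6 + 5))² = (-10/3 + (-6 + 5))² = (-10/3 - 1)² = (-13/3)² = 169/9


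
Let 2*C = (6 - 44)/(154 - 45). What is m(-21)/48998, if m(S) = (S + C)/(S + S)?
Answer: 577/56078211 ≈ 1.0289e-5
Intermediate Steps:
C = -19/109 (C = ((6 - 44)/(154 - 45))/2 = (-38/109)/2 = (-38*1/109)/2 = (½)*(-38/109) = -19/109 ≈ -0.17431)
m(S) = (-19/109 + S)/(2*S) (m(S) = (S - 19/109)/(S + S) = (-19/109 + S)/((2*S)) = (-19/109 + S)*(1/(2*S)) = (-19/109 + S)/(2*S))
m(-21)/48998 = ((1/218)*(-19 + 109*(-21))/(-21))/48998 = ((1/218)*(-1/21)*(-19 - 2289))*(1/48998) = ((1/218)*(-1/21)*(-2308))*(1/48998) = (1154/2289)*(1/48998) = 577/56078211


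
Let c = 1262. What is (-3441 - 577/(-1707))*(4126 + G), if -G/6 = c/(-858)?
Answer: -3472711608800/244101 ≈ -1.4227e+7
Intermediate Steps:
G = 1262/143 (G = -7572/(-858) = -7572*(-1)/858 = -6*(-631/429) = 1262/143 ≈ 8.8252)
(-3441 - 577/(-1707))*(4126 + G) = (-3441 - 577/(-1707))*(4126 + 1262/143) = (-3441 - 577*(-1/1707))*(591280/143) = (-3441 + 577/1707)*(591280/143) = -5873210/1707*591280/143 = -3472711608800/244101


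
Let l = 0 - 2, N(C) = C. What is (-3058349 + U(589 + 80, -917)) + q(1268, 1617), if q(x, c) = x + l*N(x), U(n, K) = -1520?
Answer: -3061137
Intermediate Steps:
l = -2
q(x, c) = -x (q(x, c) = x - 2*x = -x)
(-3058349 + U(589 + 80, -917)) + q(1268, 1617) = (-3058349 - 1520) - 1*1268 = -3059869 - 1268 = -3061137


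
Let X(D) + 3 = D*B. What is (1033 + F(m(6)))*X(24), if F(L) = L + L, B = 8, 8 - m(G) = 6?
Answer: 195993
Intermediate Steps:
m(G) = 2 (m(G) = 8 - 1*6 = 8 - 6 = 2)
F(L) = 2*L
X(D) = -3 + 8*D (X(D) = -3 + D*8 = -3 + 8*D)
(1033 + F(m(6)))*X(24) = (1033 + 2*2)*(-3 + 8*24) = (1033 + 4)*(-3 + 192) = 1037*189 = 195993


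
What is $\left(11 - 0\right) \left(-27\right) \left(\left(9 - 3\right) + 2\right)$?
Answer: $-2376$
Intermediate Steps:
$\left(11 - 0\right) \left(-27\right) \left(\left(9 - 3\right) + 2\right) = \left(11 + 0\right) \left(-27\right) \left(6 + 2\right) = 11 \left(-27\right) 8 = \left(-297\right) 8 = -2376$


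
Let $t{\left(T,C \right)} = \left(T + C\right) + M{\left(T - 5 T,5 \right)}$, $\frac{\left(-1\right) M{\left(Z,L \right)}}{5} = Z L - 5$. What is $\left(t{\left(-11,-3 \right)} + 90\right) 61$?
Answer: $-60939$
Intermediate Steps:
$M{\left(Z,L \right)} = 25 - 5 L Z$ ($M{\left(Z,L \right)} = - 5 \left(Z L - 5\right) = - 5 \left(L Z - 5\right) = - 5 \left(-5 + L Z\right) = 25 - 5 L Z$)
$t{\left(T,C \right)} = 25 + C + 101 T$ ($t{\left(T,C \right)} = \left(T + C\right) - \left(-25 + 25 \left(T - 5 T\right)\right) = \left(C + T\right) - \left(-25 + 25 \left(- 4 T\right)\right) = \left(C + T\right) + \left(25 + 100 T\right) = 25 + C + 101 T$)
$\left(t{\left(-11,-3 \right)} + 90\right) 61 = \left(\left(25 - 3 + 101 \left(-11\right)\right) + 90\right) 61 = \left(\left(25 - 3 - 1111\right) + 90\right) 61 = \left(-1089 + 90\right) 61 = \left(-999\right) 61 = -60939$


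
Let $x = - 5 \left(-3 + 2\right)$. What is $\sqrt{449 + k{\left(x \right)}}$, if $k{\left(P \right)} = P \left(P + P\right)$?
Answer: $\sqrt{499} \approx 22.338$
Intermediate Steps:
$x = 5$ ($x = \left(-5\right) \left(-1\right) = 5$)
$k{\left(P \right)} = 2 P^{2}$ ($k{\left(P \right)} = P 2 P = 2 P^{2}$)
$\sqrt{449 + k{\left(x \right)}} = \sqrt{449 + 2 \cdot 5^{2}} = \sqrt{449 + 2 \cdot 25} = \sqrt{449 + 50} = \sqrt{499}$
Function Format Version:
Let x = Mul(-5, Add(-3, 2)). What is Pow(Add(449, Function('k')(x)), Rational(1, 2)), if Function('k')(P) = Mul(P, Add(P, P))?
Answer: Pow(499, Rational(1, 2)) ≈ 22.338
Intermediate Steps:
x = 5 (x = Mul(-5, -1) = 5)
Function('k')(P) = Mul(2, Pow(P, 2)) (Function('k')(P) = Mul(P, Mul(2, P)) = Mul(2, Pow(P, 2)))
Pow(Add(449, Function('k')(x)), Rational(1, 2)) = Pow(Add(449, Mul(2, Pow(5, 2))), Rational(1, 2)) = Pow(Add(449, Mul(2, 25)), Rational(1, 2)) = Pow(Add(449, 50), Rational(1, 2)) = Pow(499, Rational(1, 2))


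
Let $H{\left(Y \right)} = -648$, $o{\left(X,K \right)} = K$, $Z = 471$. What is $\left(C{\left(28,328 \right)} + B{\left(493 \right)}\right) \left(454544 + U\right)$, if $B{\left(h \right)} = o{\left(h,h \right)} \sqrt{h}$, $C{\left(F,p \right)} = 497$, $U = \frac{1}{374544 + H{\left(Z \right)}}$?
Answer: $\frac{84466235162225}{373896} + \frac{83786426428525 \sqrt{493}}{373896} \approx 5.2015 \cdot 10^{9}$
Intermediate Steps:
$U = \frac{1}{373896}$ ($U = \frac{1}{374544 - 648} = \frac{1}{373896} \approx 2.6745 \cdot 10^{-6}$)
$B{\left(h \right)} = h^{\frac{3}{2}}$ ($B{\left(h \right)} = h \sqrt{h} = h^{\frac{3}{2}}$)
$\left(C{\left(28,328 \right)} + B{\left(493 \right)}\right) \left(454544 + U\right) = \left(497 + 493^{\frac{3}{2}}\right) \left(454544 + \frac{1}{373896}\right) = \left(497 + 493 \sqrt{493}\right) \frac{169952183425}{373896} = \frac{84466235162225}{373896} + \frac{83786426428525 \sqrt{493}}{373896}$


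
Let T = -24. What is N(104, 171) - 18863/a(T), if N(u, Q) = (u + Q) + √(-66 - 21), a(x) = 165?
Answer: 26512/165 + I*√87 ≈ 160.68 + 9.3274*I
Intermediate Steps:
N(u, Q) = Q + u + I*√87 (N(u, Q) = (Q + u) + √(-87) = (Q + u) + I*√87 = Q + u + I*√87)
N(104, 171) - 18863/a(T) = (171 + 104 + I*√87) - 18863/165 = (275 + I*√87) - 18863*1/165 = (275 + I*√87) - 18863/165 = 26512/165 + I*√87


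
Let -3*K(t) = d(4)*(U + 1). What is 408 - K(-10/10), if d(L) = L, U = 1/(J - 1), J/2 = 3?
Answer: 2048/5 ≈ 409.60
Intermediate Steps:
J = 6 (J = 2*3 = 6)
U = 1/5 (U = 1/(6 - 1) = 1/5 ≈ 0.20000)
K(t) = -8/5 (K(t) = -4*(1/5 + 1)/3 = -4*6/(3*5) = -1/3*24/5 = -8/5)
408 - K(-10/10) = 408 - 1*(-8/5) = 408 + 8/5 = 2048/5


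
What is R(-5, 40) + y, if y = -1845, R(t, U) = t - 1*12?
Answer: -1862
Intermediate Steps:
R(t, U) = -12 + t (R(t, U) = t - 12 = -12 + t)
R(-5, 40) + y = (-12 - 5) - 1845 = -17 - 1845 = -1862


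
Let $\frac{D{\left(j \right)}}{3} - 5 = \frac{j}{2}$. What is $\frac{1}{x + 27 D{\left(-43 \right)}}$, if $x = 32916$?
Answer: $\frac{2}{63159} \approx 3.1666 \cdot 10^{-5}$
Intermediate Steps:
$D{\left(j \right)} = 15 + \frac{3 j}{2}$ ($D{\left(j \right)} = 15 + 3 \frac{j}{2} = 15 + \frac{3 j}{2}$)
$\frac{1}{x + 27 D{\left(-43 \right)}} = \frac{1}{32916 + 27 \left(15 + \frac{3}{2} \left(-43\right)\right)} = \frac{1}{32916 + 27 \left(15 - \frac{129}{2}\right)} = \frac{1}{32916 + 27 \left(- \frac{99}{2}\right)} = \frac{1}{32916 - \frac{2673}{2}} = \frac{1}{\frac{63159}{2}} = \frac{2}{63159}$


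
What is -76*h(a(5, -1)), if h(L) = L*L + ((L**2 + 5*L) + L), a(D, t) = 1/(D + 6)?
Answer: -5168/121 ≈ -42.711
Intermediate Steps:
a(D, t) = 1/(6 + D)
h(L) = 2*L**2 + 6*L (h(L) = L**2 + (L**2 + 6*L) = 2*L**2 + 6*L)
-76*h(a(5, -1)) = -152*(3 + 1/(6 + 5))/(6 + 5) = -152*(3 + 1/11)/11 = -152*34/(11*11) = -76*68/121 = -5168/121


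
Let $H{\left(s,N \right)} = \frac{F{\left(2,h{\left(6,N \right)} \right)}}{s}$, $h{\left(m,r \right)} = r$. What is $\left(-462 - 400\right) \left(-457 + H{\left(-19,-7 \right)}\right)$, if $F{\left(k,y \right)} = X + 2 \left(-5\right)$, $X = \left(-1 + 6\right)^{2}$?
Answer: $\frac{7497676}{19} \approx 3.9461 \cdot 10^{5}$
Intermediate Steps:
$X = 25$ ($X = 5^{2} = 25$)
$F{\left(k,y \right)} = 15$ ($F{\left(k,y \right)} = 25 + 2 \left(-5\right) = 25 - 10 = 15$)
$H{\left(s,N \right)} = \frac{15}{s}$
$\left(-462 - 400\right) \left(-457 + H{\left(-19,-7 \right)}\right) = \left(-462 - 400\right) \left(-457 + \frac{15}{-19}\right) = - 862 \left(-457 + 15 \left(- \frac{1}{19}\right)\right) = - 862 \left(-457 - \frac{15}{19}\right) = \left(-862\right) \left(- \frac{8698}{19}\right) = \frac{7497676}{19}$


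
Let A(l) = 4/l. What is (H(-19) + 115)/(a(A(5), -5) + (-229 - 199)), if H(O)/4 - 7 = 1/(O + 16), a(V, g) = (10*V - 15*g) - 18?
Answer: -425/1089 ≈ -0.39027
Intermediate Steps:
a(V, g) = -18 - 15*g + 10*V (a(V, g) = (-15*g + 10*V) - 18 = -18 - 15*g + 10*V)
H(O) = 28 + 4/(16 + O) (H(O) = 28 + 4/(O + 16) = 28 + 4/(16 + O))
(H(-19) + 115)/(a(A(5), -5) + (-229 - 199)) = (4*(113 + 7*(-19))/(16 - 19) + 115)/((-18 - 15*(-5) + 10*(4/5)) + (-229 - 199)) = (4*(113 - 133)/(-3) + 115)/((-18 + 75 + 10*(4*(⅕))) - 428) = (4*(-⅓)*(-20) + 115)/((-18 + 75 + 10*(⅘)) - 428) = (80/3 + 115)/((-18 + 75 + 8) - 428) = 425/(3*(65 - 428)) = (425/3)/(-363) = (425/3)*(-1/363) = -425/1089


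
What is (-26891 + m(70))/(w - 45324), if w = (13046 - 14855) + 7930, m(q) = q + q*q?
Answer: 21921/39203 ≈ 0.55917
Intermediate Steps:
m(q) = q + q**2
w = 6121 (w = -1809 + 7930 = 6121)
(-26891 + m(70))/(w - 45324) = (-26891 + 70*(1 + 70))/(6121 - 45324) = (-26891 + 70*71)/(-39203) = (-26891 + 4970)*(-1/39203) = -21921*(-1/39203) = 21921/39203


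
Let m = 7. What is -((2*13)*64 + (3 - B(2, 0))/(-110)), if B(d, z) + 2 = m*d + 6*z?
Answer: -183049/110 ≈ -1664.1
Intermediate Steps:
B(d, z) = -2 + 6*z + 7*d (B(d, z) = -2 + (7*d + 6*z) = -2 + (6*z + 7*d) = -2 + 6*z + 7*d)
-((2*13)*64 + (3 - B(2, 0))/(-110)) = -((2*13)*64 + (3 - (-2 + 6*0 + 7*2))/(-110)) = -(26*64 + (3 - (-2 + 0 + 14))*(-1/110)) = -(1664 + (3 - 1*12)*(-1/110)) = -(1664 + (3 - 12)*(-1/110)) = -(1664 - 9*(-1/110)) = -(1664 + 9/110) = -1*183049/110 = -183049/110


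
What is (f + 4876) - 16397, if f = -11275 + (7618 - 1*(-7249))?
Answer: -7929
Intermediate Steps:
f = 3592 (f = -11275 + (7618 + 7249) = -11275 + 14867 = 3592)
(f + 4876) - 16397 = (3592 + 4876) - 16397 = 8468 - 16397 = -7929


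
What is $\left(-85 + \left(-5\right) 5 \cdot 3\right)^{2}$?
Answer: $25600$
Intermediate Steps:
$\left(-85 + \left(-5\right) 5 \cdot 3\right)^{2} = \left(-85 - 75\right)^{2} = \left(-160\right)^{2} = 25600$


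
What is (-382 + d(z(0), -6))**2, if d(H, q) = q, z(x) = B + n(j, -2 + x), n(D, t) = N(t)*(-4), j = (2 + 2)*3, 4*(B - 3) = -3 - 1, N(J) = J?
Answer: 150544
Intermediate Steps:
B = 2 (B = 3 + (-3 - 1)/4 = 3 + (1/4)*(-4) = 3 - 1 = 2)
j = 12 (j = 4*3 = 12)
n(D, t) = -4*t (n(D, t) = t*(-4) = -4*t)
z(x) = 10 - 4*x (z(x) = 2 - 4*(-2 + x) = 2 + (8 - 4*x) = 10 - 4*x)
(-382 + d(z(0), -6))**2 = (-382 - 6)**2 = (-388)**2 = 150544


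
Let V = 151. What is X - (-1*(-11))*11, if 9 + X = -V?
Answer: -281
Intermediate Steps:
X = -160 (X = -9 - 1*151 = -9 - 151 = -160)
X - (-1*(-11))*11 = -160 - (-1*(-11))*11 = -160 - 11*11 = -160 - 1*121 = -160 - 121 = -281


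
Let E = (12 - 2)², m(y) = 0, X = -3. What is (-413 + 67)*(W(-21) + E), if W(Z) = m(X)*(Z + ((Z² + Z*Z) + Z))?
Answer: -34600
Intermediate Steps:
W(Z) = 0 (W(Z) = 0*(Z + ((Z² + Z*Z) + Z)) = 0*(Z + ((Z² + Z²) + Z)) = 0*(Z + (2*Z² + Z)) = 0*(Z + (Z + 2*Z²)) = 0*(2*Z + 2*Z²) = 0)
E = 100 (E = 10² = 100)
(-413 + 67)*(W(-21) + E) = (-413 + 67)*(0 + 100) = -346*100 = -34600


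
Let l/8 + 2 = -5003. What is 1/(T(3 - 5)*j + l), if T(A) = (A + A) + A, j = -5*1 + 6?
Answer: -1/40046 ≈ -2.4971e-5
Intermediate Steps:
l = -40040 (l = -16 + 8*(-5003) = -16 - 40024 = -40040)
j = 1 (j = -5 + 6 = 1)
T(A) = 3*A (T(A) = 2*A + A = 3*A)
1/(T(3 - 5)*j + l) = 1/((3*(3 - 5))*1 - 40040) = 1/((3*(-2))*1 - 40040) = 1/(-6*1 - 40040) = 1/(-6 - 40040) = 1/(-40046) = -1/40046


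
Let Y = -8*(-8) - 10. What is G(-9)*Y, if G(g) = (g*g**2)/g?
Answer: 4374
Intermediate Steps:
G(g) = g**2 (G(g) = g**3/g = g**2)
Y = 54 (Y = 64 - 10 = 54)
G(-9)*Y = (-9)**2*54 = 81*54 = 4374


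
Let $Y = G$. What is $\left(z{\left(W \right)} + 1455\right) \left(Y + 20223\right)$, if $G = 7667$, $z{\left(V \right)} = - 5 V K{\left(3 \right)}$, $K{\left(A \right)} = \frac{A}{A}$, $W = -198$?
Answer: $68191050$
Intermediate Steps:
$K{\left(A \right)} = 1$
$z{\left(V \right)} = - 5 V$ ($z{\left(V \right)} = - 5 V 1 = - 5 V$)
$Y = 7667$
$\left(z{\left(W \right)} + 1455\right) \left(Y + 20223\right) = \left(\left(-5\right) \left(-198\right) + 1455\right) \left(7667 + 20223\right) = \left(990 + 1455\right) 27890 = 2445 \cdot 27890 = 68191050$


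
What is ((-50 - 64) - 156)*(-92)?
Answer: 24840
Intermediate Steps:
((-50 - 64) - 156)*(-92) = (-114 - 156)*(-92) = -270*(-92) = 24840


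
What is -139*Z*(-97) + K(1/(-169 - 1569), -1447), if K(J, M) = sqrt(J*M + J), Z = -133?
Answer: -1793239 + sqrt(628287)/869 ≈ -1.7932e+6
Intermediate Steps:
K(J, M) = sqrt(J + J*M)
-139*Z*(-97) + K(1/(-169 - 1569), -1447) = -139*(-133)*(-97) + sqrt((1 - 1447)/(-169 - 1569)) = 18487*(-97) + sqrt(-1446/(-1738)) = -1793239 + sqrt(-1/1738*(-1446)) = -1793239 + sqrt(723/869) = -1793239 + sqrt(628287)/869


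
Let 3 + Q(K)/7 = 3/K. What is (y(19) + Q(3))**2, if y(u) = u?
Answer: 25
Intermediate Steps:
Q(K) = -21 + 21/K (Q(K) = -21 + 7*(3/K) = -21 + 21/K)
(y(19) + Q(3))**2 = (19 + (-21 + 21/3))**2 = (19 + (-21 + 21*(1/3)))**2 = (19 + (-21 + 7))**2 = (19 - 14)**2 = 5**2 = 25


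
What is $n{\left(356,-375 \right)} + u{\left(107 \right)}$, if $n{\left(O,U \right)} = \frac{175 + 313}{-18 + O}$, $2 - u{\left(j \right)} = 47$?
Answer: $- \frac{7361}{169} \approx -43.556$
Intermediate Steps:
$u{\left(j \right)} = -45$ ($u{\left(j \right)} = 2 - 47 = -45$)
$n{\left(O,U \right)} = \frac{488}{-18 + O}$
$n{\left(356,-375 \right)} + u{\left(107 \right)} = \frac{488}{-18 + 356} - 45 = \frac{488}{338} - 45 = 488 \cdot \frac{1}{338} - 45 = \frac{244}{169} - 45 = - \frac{7361}{169}$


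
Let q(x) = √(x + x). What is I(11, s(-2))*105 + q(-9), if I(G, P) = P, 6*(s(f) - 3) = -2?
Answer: 280 + 3*I*√2 ≈ 280.0 + 4.2426*I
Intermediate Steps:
s(f) = 8/3 (s(f) = 3 + (⅙)*(-2) = 3 - ⅓ = 8/3)
q(x) = √2*√x (q(x) = √(2*x) = √2*√x)
I(11, s(-2))*105 + q(-9) = (8/3)*105 + √2*√(-9) = 280 + √2*(3*I) = 280 + 3*I*√2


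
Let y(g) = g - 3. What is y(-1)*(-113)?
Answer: 452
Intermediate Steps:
y(g) = -3 + g
y(-1)*(-113) = (-3 - 1)*(-113) = -4*(-113) = 452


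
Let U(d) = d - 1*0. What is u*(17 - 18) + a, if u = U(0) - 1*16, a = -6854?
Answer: -6838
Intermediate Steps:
U(d) = d (U(d) = d + 0 = d)
u = -16 (u = 0 - 1*16 = 0 - 16 = -16)
u*(17 - 18) + a = -16*(17 - 18) - 6854 = -16*(-1) - 6854 = 16 - 6854 = -6838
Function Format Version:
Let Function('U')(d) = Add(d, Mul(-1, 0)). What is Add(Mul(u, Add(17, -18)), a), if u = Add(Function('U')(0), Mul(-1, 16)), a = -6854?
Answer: -6838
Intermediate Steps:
Function('U')(d) = d (Function('U')(d) = Add(d, 0) = d)
u = -16 (u = Add(0, Mul(-1, 16)) = Add(0, -16) = -16)
Add(Mul(u, Add(17, -18)), a) = Add(Mul(-16, Add(17, -18)), -6854) = Add(Mul(-16, -1), -6854) = Add(16, -6854) = -6838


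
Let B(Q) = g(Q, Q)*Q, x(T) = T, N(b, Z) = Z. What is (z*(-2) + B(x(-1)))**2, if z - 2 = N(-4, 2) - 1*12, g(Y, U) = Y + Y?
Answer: 324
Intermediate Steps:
g(Y, U) = 2*Y
z = -8 (z = 2 + (2 - 1*12) = 2 + (2 - 12) = 2 - 10 = -8)
B(Q) = 2*Q**2 (B(Q) = (2*Q)*Q = 2*Q**2)
(z*(-2) + B(x(-1)))**2 = (-8*(-2) + 2*(-1)**2)**2 = (16 + 2*1)**2 = (16 + 2)**2 = 18**2 = 324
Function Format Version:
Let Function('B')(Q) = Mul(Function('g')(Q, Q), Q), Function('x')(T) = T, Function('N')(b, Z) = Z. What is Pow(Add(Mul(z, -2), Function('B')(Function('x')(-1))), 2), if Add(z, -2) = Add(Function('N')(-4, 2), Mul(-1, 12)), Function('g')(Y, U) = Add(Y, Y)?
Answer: 324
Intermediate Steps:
Function('g')(Y, U) = Mul(2, Y)
z = -8 (z = Add(2, Add(2, Mul(-1, 12))) = Add(2, Add(2, -12)) = Add(2, -10) = -8)
Function('B')(Q) = Mul(2, Pow(Q, 2)) (Function('B')(Q) = Mul(Mul(2, Q), Q) = Mul(2, Pow(Q, 2)))
Pow(Add(Mul(z, -2), Function('B')(Function('x')(-1))), 2) = Pow(Add(Mul(-8, -2), Mul(2, Pow(-1, 2))), 2) = Pow(Add(16, Mul(2, 1)), 2) = Pow(Add(16, 2), 2) = Pow(18, 2) = 324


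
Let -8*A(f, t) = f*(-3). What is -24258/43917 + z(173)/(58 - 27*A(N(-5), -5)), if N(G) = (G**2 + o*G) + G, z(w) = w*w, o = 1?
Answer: -3511117634/10993889 ≈ -319.37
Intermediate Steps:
z(w) = w**2
N(G) = G**2 + 2*G (N(G) = (G**2 + 1*G) + G = (G**2 + G) + G = (G + G**2) + G = G**2 + 2*G)
A(f, t) = 3*f/8 (A(f, t) = -f*(-3)/8 = -(-3)*f/8 = 3*f/8)
-24258/43917 + z(173)/(58 - 27*A(N(-5), -5)) = -24258/43917 + 173**2/(58 - 81*(-5*(2 - 5))/8) = -24258*1/43917 + 29929/(58 - 81*(-5*(-3))/8) = -8086/14639 + 29929/(58 - 81*15/8) = -8086/14639 + 29929/(58 - 27*45/8) = -8086/14639 + 29929/(58 - 1215/8) = -8086/14639 + 29929/(-751/8) = -8086/14639 + 29929*(-8/751) = -8086/14639 - 239432/751 = -3511117634/10993889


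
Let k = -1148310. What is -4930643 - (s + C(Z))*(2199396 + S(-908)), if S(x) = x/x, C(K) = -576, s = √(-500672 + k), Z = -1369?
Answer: 1261922029 - 2199397*I*√1648982 ≈ 1.2619e+9 - 2.8243e+9*I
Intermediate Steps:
s = I*√1648982 (s = √(-500672 - 1148310) = √(-1648982) = I*√1648982 ≈ 1284.1*I)
S(x) = 1
-4930643 - (s + C(Z))*(2199396 + S(-908)) = -4930643 - (I*√1648982 - 576)*(2199396 + 1) = -4930643 - (-576 + I*√1648982)*2199397 = -4930643 - (-1266852672 + 2199397*I*√1648982) = -4930643 + (1266852672 - 2199397*I*√1648982) = 1261922029 - 2199397*I*√1648982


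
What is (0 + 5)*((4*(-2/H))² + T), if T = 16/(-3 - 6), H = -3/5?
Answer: 880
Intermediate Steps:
H = -⅗ (H = (⅕)*(-3) = -⅗ ≈ -0.60000)
T = -16/9 (T = 16/(-9) = 16*(-⅑) = -16/9 ≈ -1.7778)
(0 + 5)*((4*(-2/H))² + T) = (0 + 5)*((4*(-2/(-⅗)))² - 16/9) = 5*((4*(-2*(-5/3)))² - 16/9) = 5*((4*(10/3))² - 16/9) = 5*((40/3)² - 16/9) = 5*(1600/9 - 16/9) = 5*176 = 880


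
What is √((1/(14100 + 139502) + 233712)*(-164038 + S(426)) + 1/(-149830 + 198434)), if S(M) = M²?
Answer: √14196963574680460719961323251/1866417902 ≈ 63839.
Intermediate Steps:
√((1/(14100 + 139502) + 233712)*(-164038 + S(426)) + 1/(-149830 + 198434)) = √((1/(14100 + 139502) + 233712)*(-164038 + 426²) + 1/(-149830 + 198434)) = √((1/153602 + 233712)*(-164038 + 181476) + 1/48604) = √((1/153602 + 233712)*17438 + 1/48604) = √((35898630625/153602)*17438 + 1/48604) = √(313000160419375/76801 + 1/48604) = √(15213059797023379301/3732835804) = √14196963574680460719961323251/1866417902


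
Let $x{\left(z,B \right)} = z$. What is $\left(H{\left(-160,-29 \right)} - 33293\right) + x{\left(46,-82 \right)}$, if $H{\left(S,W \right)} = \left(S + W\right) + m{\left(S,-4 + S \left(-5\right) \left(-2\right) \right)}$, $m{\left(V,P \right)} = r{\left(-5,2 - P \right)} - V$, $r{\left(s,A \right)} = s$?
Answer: $-33281$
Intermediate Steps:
$m{\left(V,P \right)} = -5 - V$
$H{\left(S,W \right)} = -5 + W$ ($H{\left(S,W \right)} = \left(S + W\right) - \left(5 + S\right) = -5 + W$)
$\left(H{\left(-160,-29 \right)} - 33293\right) + x{\left(46,-82 \right)} = \left(\left(-5 - 29\right) - 33293\right) + 46 = \left(-34 - 33293\right) + 46 = -33327 + 46 = -33281$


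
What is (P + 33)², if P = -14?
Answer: 361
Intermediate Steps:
(P + 33)² = (-14 + 33)² = 19² = 361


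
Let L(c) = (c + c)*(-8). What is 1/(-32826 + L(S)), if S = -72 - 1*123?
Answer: -1/29706 ≈ -3.3663e-5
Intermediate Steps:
S = -195 (S = -72 - 123 = -195)
L(c) = -16*c (L(c) = (2*c)*(-8) = -16*c)
1/(-32826 + L(S)) = 1/(-32826 - 16*(-195)) = 1/(-32826 + 3120) = 1/(-29706) = -1/29706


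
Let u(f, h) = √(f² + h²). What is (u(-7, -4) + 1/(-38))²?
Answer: 93861/1444 - √65/19 ≈ 64.576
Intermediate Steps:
(u(-7, -4) + 1/(-38))² = (√((-7)² + (-4)²) + 1/(-38))² = (√(49 + 16) - 1/38)² = (√65 - 1/38)² = (-1/38 + √65)²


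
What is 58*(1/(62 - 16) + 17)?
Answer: 22707/23 ≈ 987.26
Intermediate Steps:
58*(1/(62 - 16) + 17) = 58*(1/46 + 17) = 58*(783/46) = 22707/23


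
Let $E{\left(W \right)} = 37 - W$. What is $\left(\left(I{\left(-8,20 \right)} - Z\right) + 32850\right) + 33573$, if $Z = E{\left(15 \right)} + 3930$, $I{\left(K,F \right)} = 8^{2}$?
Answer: $62535$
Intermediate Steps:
$I{\left(K,F \right)} = 64$
$Z = 3952$ ($Z = \left(37 - 15\right) + 3930 = 22 + 3930 = 3952$)
$\left(\left(I{\left(-8,20 \right)} - Z\right) + 32850\right) + 33573 = \left(\left(64 - 3952\right) + 32850\right) + 33573 = \left(-3888 + 32850\right) + 33573 = 28962 + 33573 = 62535$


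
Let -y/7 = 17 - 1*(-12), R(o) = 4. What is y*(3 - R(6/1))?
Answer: 203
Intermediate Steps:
y = -203 (y = -7*(17 - 1*(-12)) = -7*(17 + 12) = -7*29 = -203)
y*(3 - R(6/1)) = -203*(3 - 1*4) = -203*(3 - 4) = -203*(-1) = 203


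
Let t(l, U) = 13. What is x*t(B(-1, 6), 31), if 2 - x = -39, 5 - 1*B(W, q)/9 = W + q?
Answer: 533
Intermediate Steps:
B(W, q) = 45 - 9*W - 9*q (B(W, q) = 45 - 9*(W + q) = 45 + (-9*W - 9*q) = 45 - 9*W - 9*q)
x = 41 (x = 2 - 1*(-39) = 2 + 39 = 41)
x*t(B(-1, 6), 31) = 41*13 = 533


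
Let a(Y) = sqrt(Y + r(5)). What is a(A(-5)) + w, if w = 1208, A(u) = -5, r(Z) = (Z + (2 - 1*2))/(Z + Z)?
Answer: 1208 + 3*I*sqrt(2)/2 ≈ 1208.0 + 2.1213*I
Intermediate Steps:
r(Z) = 1/2 (r(Z) = (Z + (2 - 2))/((2*Z)) = (Z + 0)*(1/(2*Z)) = Z*(1/(2*Z)) = 1/2)
a(Y) = sqrt(1/2 + Y) (a(Y) = sqrt(Y + 1/2) = sqrt(1/2 + Y))
a(A(-5)) + w = sqrt(2 + 4*(-5))/2 + 1208 = sqrt(2 - 20)/2 + 1208 = sqrt(-18)/2 + 1208 = (3*I*sqrt(2))/2 + 1208 = 3*I*sqrt(2)/2 + 1208 = 1208 + 3*I*sqrt(2)/2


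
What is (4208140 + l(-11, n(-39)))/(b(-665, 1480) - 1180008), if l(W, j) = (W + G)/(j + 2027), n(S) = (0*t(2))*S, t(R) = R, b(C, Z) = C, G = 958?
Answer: -8529900727/2393224171 ≈ -3.5642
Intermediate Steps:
n(S) = 0 (n(S) = (0*2)*S = 0*S = 0)
l(W, j) = (958 + W)/(2027 + j) (l(W, j) = (W + 958)/(j + 2027) = (958 + W)/(2027 + j))
(4208140 + l(-11, n(-39)))/(b(-665, 1480) - 1180008) = (4208140 + (958 - 11)/(2027 + 0))/(-665 - 1180008) = (4208140 + 947/2027)/(-1180673) = (4208140 + (1/2027)*947)*(-1/1180673) = (4208140 + 947/2027)*(-1/1180673) = (8529900727/2027)*(-1/1180673) = -8529900727/2393224171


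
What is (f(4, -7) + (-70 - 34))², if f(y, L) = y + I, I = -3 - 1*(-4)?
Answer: 9801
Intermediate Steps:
I = 1 (I = -3 + 4 = 1)
f(y, L) = 1 + y (f(y, L) = y + 1 = 1 + y)
(f(4, -7) + (-70 - 34))² = ((1 + 4) + (-70 - 34))² = (5 - 104)² = (-99)² = 9801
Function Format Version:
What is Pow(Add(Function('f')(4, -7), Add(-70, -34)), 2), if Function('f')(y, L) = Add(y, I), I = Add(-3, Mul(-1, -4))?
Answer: 9801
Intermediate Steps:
I = 1 (I = Add(-3, 4) = 1)
Function('f')(y, L) = Add(1, y) (Function('f')(y, L) = Add(y, 1) = Add(1, y))
Pow(Add(Function('f')(4, -7), Add(-70, -34)), 2) = Pow(Add(Add(1, 4), Add(-70, -34)), 2) = Pow(Add(5, -104), 2) = Pow(-99, 2) = 9801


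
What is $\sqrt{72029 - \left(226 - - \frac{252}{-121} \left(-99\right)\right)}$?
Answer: $\frac{\sqrt{8663215}}{11} \approx 267.58$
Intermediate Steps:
$\sqrt{72029 - \left(226 - - \frac{252}{-121} \left(-99\right)\right)} = \sqrt{72029 - \left(226 - \left(-252\right) \left(- \frac{1}{121}\right) \left(-99\right)\right)} = \sqrt{72029 + \left(\frac{252}{121} \left(-99\right) - 226\right)} = \sqrt{72029 - \frac{4754}{11}} = \sqrt{\frac{787565}{11}} = \frac{\sqrt{8663215}}{11}$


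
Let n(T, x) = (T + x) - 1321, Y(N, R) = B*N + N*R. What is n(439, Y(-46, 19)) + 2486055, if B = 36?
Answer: 2482643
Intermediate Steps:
Y(N, R) = 36*N + N*R
n(T, x) = -1321 + T + x
n(439, Y(-46, 19)) + 2486055 = (-1321 + 439 - 46*(36 + 19)) + 2486055 = (-1321 + 439 - 46*55) + 2486055 = (-1321 + 439 - 2530) + 2486055 = -3412 + 2486055 = 2482643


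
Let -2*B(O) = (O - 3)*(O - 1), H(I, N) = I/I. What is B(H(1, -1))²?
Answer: 0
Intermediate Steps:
H(I, N) = 1
B(O) = -(-1 + O)*(-3 + O)/2 (B(O) = -(O - 3)*(O - 1)/2 = -(-3 + O)*(-1 + O)/2 = -(-1 + O)*(-3 + O)/2)
B(H(1, -1))² = (-3/2 + 2*1 - ½*1²)² = (-3/2 + 2 - ½*1)² = (-3/2 + 2 - ½)² = 0² = 0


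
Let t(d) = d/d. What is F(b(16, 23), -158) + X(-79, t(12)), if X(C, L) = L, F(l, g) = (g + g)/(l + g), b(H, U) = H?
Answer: 229/71 ≈ 3.2254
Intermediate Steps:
t(d) = 1
F(l, g) = 2*g/(g + l) (F(l, g) = (2*g)/(g + l) = 2*g/(g + l))
F(b(16, 23), -158) + X(-79, t(12)) = 2*(-158)/(-158 + 16) + 1 = 2*(-158)/(-142) + 1 = 2*(-158)*(-1/142) + 1 = 158/71 + 1 = 229/71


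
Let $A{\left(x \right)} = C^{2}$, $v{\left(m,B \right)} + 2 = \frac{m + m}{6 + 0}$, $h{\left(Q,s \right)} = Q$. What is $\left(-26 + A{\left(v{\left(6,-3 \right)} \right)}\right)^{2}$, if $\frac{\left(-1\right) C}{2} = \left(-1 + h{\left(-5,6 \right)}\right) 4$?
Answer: $5189284$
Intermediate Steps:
$v{\left(m,B \right)} = -2 + \frac{m}{3}$ ($v{\left(m,B \right)} = -2 + \frac{m + m}{6 + 0} = -2 + \frac{2 m}{6} = -2 + 2 m \frac{1}{6} = -2 + \frac{m}{3}$)
$C = 48$ ($C = - 2 \left(-1 - 5\right) 4 = - 2 \left(\left(-6\right) 4\right) = \left(-2\right) \left(-24\right) = 48$)
$A{\left(x \right)} = 2304$ ($A{\left(x \right)} = 48^{2} = 2304$)
$\left(-26 + A{\left(v{\left(6,-3 \right)} \right)}\right)^{2} = \left(-26 + 2304\right)^{2} = 2278^{2} = 5189284$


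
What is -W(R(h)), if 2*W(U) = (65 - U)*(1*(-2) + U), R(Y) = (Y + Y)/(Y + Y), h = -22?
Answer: 32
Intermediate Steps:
R(Y) = 1 (R(Y) = (2*Y)/((2*Y)) = (2*Y)*(1/(2*Y)) = 1)
W(U) = (-2 + U)*(65 - U)/2 (W(U) = ((65 - U)*(1*(-2) + U))/2 = ((65 - U)*(-2 + U))/2 = ((-2 + U)*(65 - U))/2 = (-2 + U)*(65 - U)/2)
-W(R(h)) = -(-65 - ½*1² + (67/2)*1) = -(-65 - ½*1 + 67/2) = -(-65 - ½ + 67/2) = -1*(-32) = 32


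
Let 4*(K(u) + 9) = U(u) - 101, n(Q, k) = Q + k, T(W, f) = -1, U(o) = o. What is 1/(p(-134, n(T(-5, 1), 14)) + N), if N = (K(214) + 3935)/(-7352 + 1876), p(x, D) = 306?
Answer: 21904/6686807 ≈ 0.0032757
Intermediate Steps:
K(u) = -137/4 + u/4 (K(u) = -9 + (u - 101)/4 = -9 + (-101 + u)/4 = -9 + (-101/4 + u/4) = -137/4 + u/4)
N = -15817/21904 (N = ((-137/4 + (¼)*214) + 3935)/(-7352 + 1876) = ((-137/4 + 107/2) + 3935)/(-5476) = (77/4 + 3935)*(-1/5476) = (15817/4)*(-1/5476) = -15817/21904 ≈ -0.72211)
1/(p(-134, n(T(-5, 1), 14)) + N) = 1/(306 - 15817/21904) = 1/(6686807/21904) = 21904/6686807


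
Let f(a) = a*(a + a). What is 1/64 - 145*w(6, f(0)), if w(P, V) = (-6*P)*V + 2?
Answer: -18559/64 ≈ -289.98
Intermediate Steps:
f(a) = 2*a² (f(a) = a*(2*a) = 2*a²)
w(P, V) = 2 - 6*P*V (w(P, V) = -6*P*V + 2 = 2 - 6*P*V)
1/64 - 145*w(6, f(0)) = 1/64 - 145*(2 - 6*6*2*0²) = 1/64 - 145*(2 - 6*6*2*0) = 1/64 - 145*(2 - 6*6*0) = 1/64 - 145*(2 + 0) = 1/64 - 145*2 = 1/64 - 290 = -18559/64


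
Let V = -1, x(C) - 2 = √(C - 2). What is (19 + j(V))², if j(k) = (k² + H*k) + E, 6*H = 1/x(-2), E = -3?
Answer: (407 + I)²/576 ≈ 287.58 + 1.4132*I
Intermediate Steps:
x(C) = 2 + √(-2 + C) (x(C) = 2 + √(C - 2) = 2 + √(-2 + C))
H = (2 - 2*I)/48 (H = 1/(6*(2 + √(-2 - 2))) = 1/(6*(2 + √(-4))) = 1/(6*(2 + 2*I)) = ((2 - 2*I)/8)/6 = (2 - 2*I)/48 ≈ 0.041667 - 0.041667*I)
j(k) = -3 + k² + k*(1/24 - I/24) (j(k) = (k² + (1/24 - I/24)*k) - 3 = (k² + k*(1/24 - I/24)) - 3 = -3 + k² + k*(1/24 - I/24))
(19 + j(V))² = (19 + (-3 + (-1)² + (1/24)*(-1)*(1 - I)))² = (19 + (-3 + 1 + (-1/24 + I/24)))² = (19 + (-49/24 + I/24))² = (407/24 + I/24)²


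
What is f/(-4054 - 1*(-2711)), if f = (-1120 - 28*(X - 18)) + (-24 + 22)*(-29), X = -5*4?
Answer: -2/1343 ≈ -0.0014892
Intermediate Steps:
X = -20
f = 2 (f = (-1120 - 28*(-20 - 18)) + (-24 + 22)*(-29) = (-1120 - 28*(-38)) - 2*(-29) = (-1120 + 1064) + 58 = -56 + 58 = 2)
f/(-4054 - 1*(-2711)) = 2/(-4054 - 1*(-2711)) = 2/(-4054 + 2711) = 2/(-1343) = 2*(-1/1343) = -2/1343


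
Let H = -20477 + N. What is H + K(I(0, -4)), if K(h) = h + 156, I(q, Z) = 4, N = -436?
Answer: -20753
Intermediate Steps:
K(h) = 156 + h
H = -20913 (H = -20477 - 436 = -20913)
H + K(I(0, -4)) = -20913 + (156 + 4) = -20913 + 160 = -20753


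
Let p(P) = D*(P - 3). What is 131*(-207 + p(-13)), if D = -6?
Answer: -14541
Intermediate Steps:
p(P) = 18 - 6*P (p(P) = -6*(P - 3) = -6*(-3 + P) = 18 - 6*P)
131*(-207 + p(-13)) = 131*(-207 + (18 - 6*(-13))) = 131*(-207 + (18 + 78)) = 131*(-207 + 96) = 131*(-111) = -14541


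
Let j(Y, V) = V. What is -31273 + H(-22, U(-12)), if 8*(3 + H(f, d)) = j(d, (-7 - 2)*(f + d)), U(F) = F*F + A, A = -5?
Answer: -251261/8 ≈ -31408.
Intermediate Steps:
U(F) = -5 + F² (U(F) = F*F - 5 = F² - 5 = -5 + F²)
H(f, d) = -3 - 9*d/8 - 9*f/8 (H(f, d) = -3 + ((-7 - 2)*(f + d))/8 = -3 + (-9*(d + f))/8 = -3 + (-9*d - 9*f)/8 = -3 + (-9*d/8 - 9*f/8) = -3 - 9*d/8 - 9*f/8)
-31273 + H(-22, U(-12)) = -31273 + (-3 - 9*(-5 + (-12)²)/8 - 9/8*(-22)) = -31273 + (-3 - 9*(-5 + 144)/8 + 99/4) = -31273 + (-3 - 9/8*139 + 99/4) = -31273 + (-3 - 1251/8 + 99/4) = -31273 - 1077/8 = -251261/8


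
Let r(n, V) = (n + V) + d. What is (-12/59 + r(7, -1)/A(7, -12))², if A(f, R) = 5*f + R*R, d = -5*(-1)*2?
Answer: 1449616/111534721 ≈ 0.012997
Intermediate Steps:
d = 10 (d = 5*2 = 10)
r(n, V) = 10 + V + n (r(n, V) = (n + V) + 10 = (V + n) + 10 = 10 + V + n)
A(f, R) = R² + 5*f (A(f, R) = 5*f + R² = R² + 5*f)
(-12/59 + r(7, -1)/A(7, -12))² = (-12/59 + (10 - 1 + 7)/((-12)² + 5*7))² = (-12*1/59 + 16/(144 + 35))² = (-12/59 + 16/179)² = (-1204/10561)² = 1449616/111534721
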